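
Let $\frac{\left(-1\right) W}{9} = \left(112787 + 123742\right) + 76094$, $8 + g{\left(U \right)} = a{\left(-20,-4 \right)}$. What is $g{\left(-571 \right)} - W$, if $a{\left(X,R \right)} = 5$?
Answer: $2813604$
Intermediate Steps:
$g{\left(U \right)} = -3$ ($g{\left(U \right)} = -8 + 5 = -3$)
$W = -2813607$ ($W = - 9 \left(\left(112787 + 123742\right) + 76094\right) = - 9 \left(236529 + 76094\right) = \left(-9\right) 312623 = -2813607$)
$g{\left(-571 \right)} - W = -3 - -2813607 = -3 + 2813607 = 2813604$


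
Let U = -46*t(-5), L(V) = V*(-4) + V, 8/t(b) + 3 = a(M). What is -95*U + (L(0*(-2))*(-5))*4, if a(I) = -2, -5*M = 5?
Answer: -6992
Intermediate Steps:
M = -1 (M = -1/5*5 = -1)
t(b) = -8/5 (t(b) = 8/(-3 - 2) = 8/(-5) = 8*(-1/5) = -8/5)
L(V) = -3*V (L(V) = -4*V + V = -3*V)
U = 368/5 (U = -46*(-8/5) = 368/5 ≈ 73.600)
-95*U + (L(0*(-2))*(-5))*4 = -95*368/5 + (-0*(-2)*(-5))*4 = -6992 + (-3*0*(-5))*4 = -6992 + (0*(-5))*4 = -6992 + 0*4 = -6992 + 0 = -6992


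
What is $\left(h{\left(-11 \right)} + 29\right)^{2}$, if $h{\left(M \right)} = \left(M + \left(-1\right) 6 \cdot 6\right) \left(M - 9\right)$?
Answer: $938961$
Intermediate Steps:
$h{\left(M \right)} = \left(-36 + M\right) \left(-9 + M\right)$ ($h{\left(M \right)} = \left(M - 36\right) \left(-9 + M\right) = \left(-36 + M\right) \left(-9 + M\right)$)
$\left(h{\left(-11 \right)} + 29\right)^{2} = \left(\left(324 + \left(-11\right)^{2} - -495\right) + 29\right)^{2} = \left(\left(324 + 121 + 495\right) + 29\right)^{2} = \left(940 + 29\right)^{2} = 969^{2} = 938961$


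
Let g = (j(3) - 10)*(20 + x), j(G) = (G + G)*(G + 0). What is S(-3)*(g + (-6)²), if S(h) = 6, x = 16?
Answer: 1944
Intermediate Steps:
j(G) = 2*G² (j(G) = (2*G)*G = 2*G²)
g = 288 (g = (2*3² - 10)*(20 + 16) = (2*9 - 10)*36 = (18 - 10)*36 = 8*36 = 288)
S(-3)*(g + (-6)²) = 6*(288 + (-6)²) = 6*(288 + 36) = 6*324 = 1944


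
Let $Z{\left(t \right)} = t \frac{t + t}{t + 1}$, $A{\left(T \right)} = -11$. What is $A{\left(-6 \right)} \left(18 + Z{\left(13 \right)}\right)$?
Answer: $- \frac{3245}{7} \approx -463.57$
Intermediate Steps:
$Z{\left(t \right)} = \frac{2 t^{2}}{1 + t}$ ($Z{\left(t \right)} = t \frac{2 t}{1 + t} = \frac{2 t^{2}}{1 + t}$)
$A{\left(-6 \right)} \left(18 + Z{\left(13 \right)}\right) = - 11 \left(18 + \frac{2 \cdot 13^{2}}{1 + 13}\right) = - 11 \left(18 + 2 \cdot 169 \cdot \frac{1}{14}\right) = - 11 \left(18 + \frac{169}{7}\right) = \left(-11\right) \frac{295}{7} = - \frac{3245}{7}$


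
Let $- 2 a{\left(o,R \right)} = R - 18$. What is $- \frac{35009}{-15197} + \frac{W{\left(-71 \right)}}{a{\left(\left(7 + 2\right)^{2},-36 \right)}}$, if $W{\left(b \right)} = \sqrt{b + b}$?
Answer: $\frac{2693}{1169} + \frac{i \sqrt{142}}{27} \approx 2.3037 + 0.44135 i$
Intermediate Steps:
$W{\left(b \right)} = \sqrt{2} \sqrt{b}$ ($W{\left(b \right)} = \sqrt{2 b} = \sqrt{2} \sqrt{b}$)
$a{\left(o,R \right)} = 9 - \frac{R}{2}$ ($a{\left(o,R \right)} = - \frac{R - 18}{2} = - \frac{-18 + R}{2} = 9 - \frac{R}{2}$)
$- \frac{35009}{-15197} + \frac{W{\left(-71 \right)}}{a{\left(\left(7 + 2\right)^{2},-36 \right)}} = - \frac{35009}{-15197} + \frac{\sqrt{2} \sqrt{-71}}{9 - -18} = \left(-35009\right) \left(- \frac{1}{15197}\right) + \frac{\sqrt{2} i \sqrt{71}}{9 + 18} = \frac{2693}{1169} + \frac{i \sqrt{142}}{27}$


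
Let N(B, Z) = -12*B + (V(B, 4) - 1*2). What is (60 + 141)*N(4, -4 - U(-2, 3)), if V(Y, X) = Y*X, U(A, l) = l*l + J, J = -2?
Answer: -6834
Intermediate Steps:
U(A, l) = -2 + l² (U(A, l) = l*l - 2 = l² - 2 = -2 + l²)
V(Y, X) = X*Y
N(B, Z) = -2 - 8*B (N(B, Z) = -12*B + (4*B - 1*2) = -12*B + (4*B - 2) = -12*B + (-2 + 4*B) = -2 - 8*B)
(60 + 141)*N(4, -4 - U(-2, 3)) = (60 + 141)*(-2 - 8*4) = 201*(-2 - 32) = 201*(-34) = -6834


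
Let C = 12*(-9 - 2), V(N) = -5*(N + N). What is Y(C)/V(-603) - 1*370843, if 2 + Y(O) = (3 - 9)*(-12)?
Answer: -223618322/603 ≈ -3.7084e+5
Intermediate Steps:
V(N) = -10*N
C = -132 (C = 12*(-11) = -132)
Y(O) = 70 (Y(O) = -2 + (3 - 9)*(-12) = -2 - 6*(-12) = -2 + 72 = 70)
Y(C)/V(-603) - 1*370843 = 70/((-10*(-603))) - 1*370843 = 70/6030 - 370843 = 70*(1/6030) - 370843 = 7/603 - 370843 = -223618322/603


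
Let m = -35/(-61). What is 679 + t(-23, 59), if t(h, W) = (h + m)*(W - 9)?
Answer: -26981/61 ≈ -442.31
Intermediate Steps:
m = 35/61 (m = -35*(-1/61) = 35/61 ≈ 0.57377)
t(h, W) = (-9 + W)*(35/61 + h) (t(h, W) = (h + 35/61)*(W - 9) = (35/61 + h)*(-9 + W) = (-9 + W)*(35/61 + h))
679 + t(-23, 59) = 679 + (-315/61 - 9*(-23) + (35/61)*59 + 59*(-23)) = 679 + (-315/61 + 207 + 2065/61 - 1357) = 679 - 68400/61 = -26981/61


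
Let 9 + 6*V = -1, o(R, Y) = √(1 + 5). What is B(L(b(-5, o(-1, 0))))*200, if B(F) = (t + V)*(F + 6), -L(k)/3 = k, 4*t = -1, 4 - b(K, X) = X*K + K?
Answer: 8050 + 5750*√6 ≈ 22135.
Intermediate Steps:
o(R, Y) = √6
V = -5/3 (V = -3/2 + (⅙)*(-1) = -3/2 - ⅙ = -5/3 ≈ -1.6667)
b(K, X) = 4 - K - K*X (b(K, X) = 4 - (X*K + K) = 4 - (K*X + K) = 4 - (K + K*X) = 4 + (-K - K*X) = 4 - K - K*X)
t = -¼ (t = (¼)*(-1) = -¼ ≈ -0.25000)
L(k) = -3*k
B(F) = -23/2 - 23*F/12 (B(F) = (-¼ - 5/3)*(F + 6) = -23*(6 + F)/12 = -23/2 - 23*F/12)
B(L(b(-5, o(-1, 0))))*200 = (-23/2 - (-23)*(4 - 1*(-5) - 1*(-5)*√6)/4)*200 = (-23/2 - (-23)*(4 + 5 + 5*√6)/4)*200 = (-23/2 - (-23)*(9 + 5*√6)/4)*200 = (-23/2 - 23*(-27 - 15*√6)/12)*200 = (-23/2 + (207/4 + 115*√6/4))*200 = (161/4 + 115*√6/4)*200 = 8050 + 5750*√6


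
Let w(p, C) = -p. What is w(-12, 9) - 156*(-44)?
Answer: 6876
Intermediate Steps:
w(-12, 9) - 156*(-44) = -1*(-12) - 156*(-44) = 12 + 6864 = 6876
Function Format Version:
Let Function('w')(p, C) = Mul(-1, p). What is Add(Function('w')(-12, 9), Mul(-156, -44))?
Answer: 6876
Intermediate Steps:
Add(Function('w')(-12, 9), Mul(-156, -44)) = Add(Mul(-1, -12), Mul(-156, -44)) = Add(12, 6864) = 6876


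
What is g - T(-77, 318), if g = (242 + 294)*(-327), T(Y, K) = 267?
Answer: -175539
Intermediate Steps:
g = -175272 (g = 536*(-327) = -175272)
g - T(-77, 318) = -175272 - 1*267 = -175272 - 267 = -175539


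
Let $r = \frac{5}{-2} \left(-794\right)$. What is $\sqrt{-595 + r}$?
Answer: $\sqrt{1390} \approx 37.283$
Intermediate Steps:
$r = 1985$ ($r = 5 \left(- \frac{1}{2}\right) \left(-794\right) = \left(- \frac{5}{2}\right) \left(-794\right) = 1985$)
$\sqrt{-595 + r} = \sqrt{-595 + 1985} = \sqrt{1390}$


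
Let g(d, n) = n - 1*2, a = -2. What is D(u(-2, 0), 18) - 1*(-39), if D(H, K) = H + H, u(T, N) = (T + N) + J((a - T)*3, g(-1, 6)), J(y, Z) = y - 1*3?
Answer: 29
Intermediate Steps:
g(d, n) = -2 + n (g(d, n) = n - 2 = -2 + n)
J(y, Z) = -3 + y (J(y, Z) = y - 3 = -3 + y)
u(T, N) = -9 + N - 2*T (u(T, N) = (T + N) + (-3 + (-2 - T)*3) = (N + T) + (-3 + (-6 - 3*T)) = (N + T) + (-9 - 3*T) = -9 + N - 2*T)
D(H, K) = 2*H
D(u(-2, 0), 18) - 1*(-39) = 2*(-9 + 0 - 2*(-2)) - 1*(-39) = 2*(-9 + 0 + 4) + 39 = 2*(-5) + 39 = -10 + 39 = 29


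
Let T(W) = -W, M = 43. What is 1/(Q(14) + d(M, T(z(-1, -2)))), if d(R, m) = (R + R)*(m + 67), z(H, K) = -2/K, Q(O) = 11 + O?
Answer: 1/5701 ≈ 0.00017541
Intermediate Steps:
d(R, m) = 2*R*(67 + m) (d(R, m) = (2*R)*(67 + m) = 2*R*(67 + m))
1/(Q(14) + d(M, T(z(-1, -2)))) = 1/((11 + 14) + 2*43*(67 - (-2)/(-2))) = 1/(25 + 2*43*(67 - (-2)*(-1)/2)) = 1/(25 + 2*43*(67 - 1*1)) = 1/(25 + 2*43*(67 - 1)) = 1/(25 + 2*43*66) = 1/(25 + 5676) = 1/5701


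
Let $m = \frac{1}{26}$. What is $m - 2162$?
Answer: $- \frac{56211}{26} \approx -2162.0$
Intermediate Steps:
$m = \frac{1}{26} \approx 0.038462$
$m - 2162 = \frac{1}{26} - 2162 = - \frac{56211}{26}$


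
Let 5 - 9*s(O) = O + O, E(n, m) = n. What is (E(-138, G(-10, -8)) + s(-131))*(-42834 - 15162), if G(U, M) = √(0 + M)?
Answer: 6282900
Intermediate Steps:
G(U, M) = √M
s(O) = 5/9 - 2*O/9 (s(O) = 5/9 - (O + O)/9 = 5/9 - 2*O/9)
(E(-138, G(-10, -8)) + s(-131))*(-42834 - 15162) = (-138 + (5/9 - 2/9*(-131)))*(-42834 - 15162) = (-138 + (5/9 + 262/9))*(-57996) = (-138 + 89/3)*(-57996) = -325/3*(-57996) = 6282900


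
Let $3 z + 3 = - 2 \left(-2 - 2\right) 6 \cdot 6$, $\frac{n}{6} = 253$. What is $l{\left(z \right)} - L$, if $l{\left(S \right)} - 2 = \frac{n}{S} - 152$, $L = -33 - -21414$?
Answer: $- \frac{2043927}{95} \approx -21515.0$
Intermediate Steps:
$n = 1518$ ($n = 6 \cdot 253 = 1518$)
$z = 95$ ($z = -1 + \frac{- 2 \left(-2 - 2\right) 6 \cdot 6}{3} = -1 + \frac{\left(-2\right) \left(-4\right) 6 \cdot 6}{3} = -1 + \frac{8 \cdot 6 \cdot 6}{3} = -1 + \frac{48 \cdot 6}{3} = -1 + \frac{1}{3} \cdot 288 = -1 + 96 = 95$)
$L = 21381$ ($L = -33 + 21414 = 21381$)
$l{\left(S \right)} = -150 + \frac{1518}{S}$ ($l{\left(S \right)} = 2 + \left(\frac{1518}{S} - 152\right) = 2 - \left(152 - \frac{1518}{S}\right) = -150 + \frac{1518}{S}$)
$l{\left(z \right)} - L = \left(-150 + \frac{1518}{95}\right) - 21381 = - \frac{12732}{95} - 21381 = - \frac{2043927}{95}$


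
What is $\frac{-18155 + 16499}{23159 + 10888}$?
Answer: $- \frac{184}{3783} \approx -0.048639$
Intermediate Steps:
$\frac{-18155 + 16499}{23159 + 10888} = - \frac{1656}{34047} = \left(-1656\right) \frac{1}{34047} = - \frac{184}{3783}$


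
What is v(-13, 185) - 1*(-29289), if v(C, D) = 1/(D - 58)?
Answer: 3719704/127 ≈ 29289.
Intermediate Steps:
v(C, D) = 1/(-58 + D)
v(-13, 185) - 1*(-29289) = 1/(-58 + 185) - 1*(-29289) = 1/127 + 29289 = 3719704/127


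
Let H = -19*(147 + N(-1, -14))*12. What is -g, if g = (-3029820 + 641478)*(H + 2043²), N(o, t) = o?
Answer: 9889075739862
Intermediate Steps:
H = -33288 (H = -19*(147 - 1)*12 = -19*146*12 = -2774*12 = -33288)
g = -9889075739862 (g = (-3029820 + 641478)*(-33288 + 2043²) = -2388342*(-33288 + 4173849) = -2388342*4140561 = -9889075739862)
-g = -1*(-9889075739862) = 9889075739862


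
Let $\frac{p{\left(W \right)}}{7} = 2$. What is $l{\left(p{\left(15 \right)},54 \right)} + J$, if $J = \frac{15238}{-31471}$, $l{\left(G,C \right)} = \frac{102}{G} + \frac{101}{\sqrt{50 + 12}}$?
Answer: $\frac{1498355}{220297} + \frac{101 \sqrt{62}}{62} \approx 19.629$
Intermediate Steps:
$p{\left(W \right)} = 14$ ($p{\left(W \right)} = 7 \cdot 2 = 14$)
$l{\left(G,C \right)} = \frac{102}{G} + \frac{101 \sqrt{62}}{62}$ ($l{\left(G,C \right)} = \frac{102}{G} + \frac{101}{\sqrt{62}} = \frac{102}{G} + 101 \frac{\sqrt{62}}{62} = \frac{102}{G} + \frac{101 \sqrt{62}}{62}$)
$J = - \frac{15238}{31471}$ ($J = 15238 \left(- \frac{1}{31471}\right) = - \frac{15238}{31471} \approx -0.48419$)
$l{\left(p{\left(15 \right)},54 \right)} + J = \left(\frac{102}{14} + \frac{101 \sqrt{62}}{62}\right) - \frac{15238}{31471} = \left(102 \cdot \frac{1}{14} + \frac{101 \sqrt{62}}{62}\right) - \frac{15238}{31471} = \left(\frac{51}{7} + \frac{101 \sqrt{62}}{62}\right) - \frac{15238}{31471} = \frac{1498355}{220297} + \frac{101 \sqrt{62}}{62}$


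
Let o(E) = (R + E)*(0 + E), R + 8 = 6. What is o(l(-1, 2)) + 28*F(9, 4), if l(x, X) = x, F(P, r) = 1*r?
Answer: 115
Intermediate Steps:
R = -2 (R = -8 + 6 = -2)
F(P, r) = r
o(E) = E*(-2 + E) (o(E) = (-2 + E)*(0 + E) = (-2 + E)*E = E*(-2 + E))
o(l(-1, 2)) + 28*F(9, 4) = -(-2 - 1) + 28*4 = -1*(-3) + 112 = 3 + 112 = 115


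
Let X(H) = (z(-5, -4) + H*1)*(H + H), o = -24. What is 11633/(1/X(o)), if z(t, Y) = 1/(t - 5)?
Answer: 67285272/5 ≈ 1.3457e+7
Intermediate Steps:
z(t, Y) = 1/(-5 + t)
X(H) = 2*H*(-⅒ + H) (X(H) = (1/(-5 - 5) + H*1)*(H + H) = (1/(-10) + H)*(2*H) = (-⅒ + H)*(2*H) = 2*H*(-⅒ + H))
11633/(1/X(o)) = 11633/(1/((⅕)*(-24)*(-1 + 10*(-24)))) = 11633/(1/((⅕)*(-24)*(-1 - 240))) = 11633/(1/((⅕)*(-24)*(-241))) = 11633/(1/(5784/5)) = 11633/(5/5784) = 11633*(5784/5) = 67285272/5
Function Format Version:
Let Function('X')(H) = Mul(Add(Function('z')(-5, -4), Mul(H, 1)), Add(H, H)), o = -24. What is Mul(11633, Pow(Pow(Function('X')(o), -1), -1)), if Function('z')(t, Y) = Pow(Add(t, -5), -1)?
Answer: Rational(67285272, 5) ≈ 1.3457e+7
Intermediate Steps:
Function('z')(t, Y) = Pow(Add(-5, t), -1)
Function('X')(H) = Mul(2, H, Add(Rational(-1, 10), H)) (Function('X')(H) = Mul(Add(Pow(Add(-5, -5), -1), Mul(H, 1)), Add(H, H)) = Mul(Add(Pow(-10, -1), H), Mul(2, H)) = Mul(Add(Rational(-1, 10), H), Mul(2, H)) = Mul(2, H, Add(Rational(-1, 10), H)))
Mul(11633, Pow(Pow(Function('X')(o), -1), -1)) = Mul(11633, Pow(Pow(Mul(Rational(1, 5), -24, Add(-1, Mul(10, -24))), -1), -1)) = Mul(11633, Pow(Pow(Mul(Rational(1, 5), -24, Add(-1, -240)), -1), -1)) = Mul(11633, Pow(Pow(Mul(Rational(1, 5), -24, -241), -1), -1)) = Mul(11633, Pow(Pow(Rational(5784, 5), -1), -1)) = Mul(11633, Pow(Rational(5, 5784), -1)) = Mul(11633, Rational(5784, 5)) = Rational(67285272, 5)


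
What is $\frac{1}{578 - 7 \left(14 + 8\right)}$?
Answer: $\frac{1}{424} \approx 0.0023585$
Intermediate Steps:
$\frac{1}{578 - 7 \left(14 + 8\right)} = \frac{1}{578 - 154} = \frac{1}{424}$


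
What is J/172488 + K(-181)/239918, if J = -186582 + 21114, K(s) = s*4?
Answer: -1659318039/1724290666 ≈ -0.96232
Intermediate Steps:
K(s) = 4*s
J = -165468
J/172488 + K(-181)/239918 = -165468/172488 + (4*(-181))/239918 = -165468*1/172488 - 724*1/239918 = -13789/14374 - 362/119959 = -1659318039/1724290666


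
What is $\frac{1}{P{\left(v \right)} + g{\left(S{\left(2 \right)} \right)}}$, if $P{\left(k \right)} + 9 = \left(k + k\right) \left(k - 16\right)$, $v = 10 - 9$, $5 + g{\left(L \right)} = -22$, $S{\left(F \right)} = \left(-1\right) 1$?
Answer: $- \frac{1}{66} \approx -0.015152$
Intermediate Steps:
$S{\left(F \right)} = -1$
$g{\left(L \right)} = -27$ ($g{\left(L \right)} = -5 - 22 = -27$)
$v = 1$ ($v = 10 - 9 = 1$)
$P{\left(k \right)} = -9 + 2 k \left(-16 + k\right)$ ($P{\left(k \right)} = -9 + \left(k + k\right) \left(k - 16\right) = -9 + 2 k \left(-16 + k\right)$)
$\frac{1}{P{\left(v \right)} + g{\left(S{\left(2 \right)} \right)}} = \frac{1}{\left(-9 - 32 + 2 \cdot 1^{2}\right) - 27} = \frac{1}{\left(-9 - 32 + 2 \cdot 1\right) - 27} = \frac{1}{\left(-9 - 32 + 2\right) - 27} = \frac{1}{-39 - 27} = \frac{1}{-66} = - \frac{1}{66}$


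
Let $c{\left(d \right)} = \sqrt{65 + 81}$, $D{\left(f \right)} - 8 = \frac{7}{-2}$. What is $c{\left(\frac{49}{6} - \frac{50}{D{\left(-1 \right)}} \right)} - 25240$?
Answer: $-25240 + \sqrt{146} \approx -25228.0$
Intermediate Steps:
$D{\left(f \right)} = \frac{9}{2}$ ($D{\left(f \right)} = 8 + \frac{7}{-2} = 8 + 7 \left(- \frac{1}{2}\right) = 8 - \frac{7}{2} = \frac{9}{2}$)
$c{\left(d \right)} = \sqrt{146}$
$c{\left(\frac{49}{6} - \frac{50}{D{\left(-1 \right)}} \right)} - 25240 = \sqrt{146} - 25240 = -25240 + \sqrt{146}$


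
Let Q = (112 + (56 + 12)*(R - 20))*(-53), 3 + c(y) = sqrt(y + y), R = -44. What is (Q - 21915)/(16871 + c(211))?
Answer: 1710457370/142264501 - 202805*sqrt(422)/284529002 ≈ 12.008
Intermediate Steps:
c(y) = -3 + sqrt(2)*sqrt(y) (c(y) = -3 + sqrt(y + y) = -3 + sqrt(2*y) = -3 + sqrt(2)*sqrt(y))
Q = 224720 (Q = (112 + (56 + 12)*(-44 - 20))*(-53) = (112 + 68*(-64))*(-53) = (112 - 4352)*(-53) = -4240*(-53) = 224720)
(Q - 21915)/(16871 + c(211)) = (224720 - 21915)/(16871 + (-3 + sqrt(2)*sqrt(211))) = 202805/(16871 + (-3 + sqrt(422))) = 202805/(16868 + sqrt(422))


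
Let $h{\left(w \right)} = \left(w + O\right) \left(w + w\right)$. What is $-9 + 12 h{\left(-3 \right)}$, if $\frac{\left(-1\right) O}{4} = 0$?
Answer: $207$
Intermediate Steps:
$O = 0$ ($O = \left(-4\right) 0 = 0$)
$h{\left(w \right)} = 2 w^{2}$ ($h{\left(w \right)} = \left(w + 0\right) \left(w + w\right) = w 2 w = 2 w^{2}$)
$-9 + 12 h{\left(-3 \right)} = -9 + 12 \cdot 2 \left(-3\right)^{2} = -9 + 12 \cdot 2 \cdot 9 = -9 + 12 \cdot 18 = -9 + 216 = 207$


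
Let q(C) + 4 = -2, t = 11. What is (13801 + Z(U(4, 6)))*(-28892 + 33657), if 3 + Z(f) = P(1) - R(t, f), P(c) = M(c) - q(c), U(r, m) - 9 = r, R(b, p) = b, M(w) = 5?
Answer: 65747470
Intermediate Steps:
q(C) = -6 (q(C) = -4 - 2 = -6)
U(r, m) = 9 + r
P(c) = 11 (P(c) = 5 - 1*(-6) = 5 + 6 = 11)
Z(f) = -3 (Z(f) = -3 + (11 - 1*11) = -3 + (11 - 11) = -3 + 0 = -3)
(13801 + Z(U(4, 6)))*(-28892 + 33657) = (13801 - 3)*(-28892 + 33657) = 13798*4765 = 65747470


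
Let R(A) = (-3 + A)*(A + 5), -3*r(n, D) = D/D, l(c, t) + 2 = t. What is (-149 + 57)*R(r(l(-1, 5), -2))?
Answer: 12880/9 ≈ 1431.1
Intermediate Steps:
l(c, t) = -2 + t
r(n, D) = -1/3 (r(n, D) = -D/(3*D) = -1/3*1 = -1/3)
R(A) = (-3 + A)*(5 + A)
(-149 + 57)*R(r(l(-1, 5), -2)) = (-149 + 57)*(-15 + (-1/3)**2 + 2*(-1/3)) = -92*(-15 + 1/9 - 2/3) = -92*(-140/9) = 12880/9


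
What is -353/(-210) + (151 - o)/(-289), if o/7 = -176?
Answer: -188413/60690 ≈ -3.1045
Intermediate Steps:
o = -1232 (o = 7*(-176) = -1232)
-353/(-210) + (151 - o)/(-289) = -353/(-210) + (151 - 1*(-1232))/(-289) = -353*(-1/210) + (151 + 1232)*(-1/289) = 353/210 + 1383*(-1/289) = 353/210 - 1383/289 = -188413/60690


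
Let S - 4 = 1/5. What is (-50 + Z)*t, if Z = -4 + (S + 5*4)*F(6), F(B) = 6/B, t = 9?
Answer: -1341/5 ≈ -268.20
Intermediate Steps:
S = 21/5 (S = 4 + 1/5 = 4 + ⅕ = 21/5 ≈ 4.2000)
Z = 101/5 (Z = -4 + (21/5 + 5*4)*(6/6) = -4 + (21/5 + 20)*(6*(⅙)) = -4 + (121/5)*1 = -4 + 121/5 = 101/5 ≈ 20.200)
(-50 + Z)*t = (-50 + 101/5)*9 = -149/5*9 = -1341/5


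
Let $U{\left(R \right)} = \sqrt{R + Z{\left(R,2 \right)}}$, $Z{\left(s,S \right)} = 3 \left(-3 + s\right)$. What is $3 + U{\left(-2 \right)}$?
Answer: $3 + i \sqrt{17} \approx 3.0 + 4.1231 i$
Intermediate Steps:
$Z{\left(s,S \right)} = -9 + 3 s$
$U{\left(R \right)} = \sqrt{-9 + 4 R}$ ($U{\left(R \right)} = \sqrt{R + \left(-9 + 3 R\right)} = \sqrt{-9 + 4 R}$)
$3 + U{\left(-2 \right)} = 3 + \sqrt{-9 + 4 \left(-2\right)} = 3 + \sqrt{-9 - 8} = 3 + \sqrt{-17} = 3 + i \sqrt{17}$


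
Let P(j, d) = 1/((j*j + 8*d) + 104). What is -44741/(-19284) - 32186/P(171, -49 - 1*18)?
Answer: -17881020959875/19284 ≈ -9.2725e+8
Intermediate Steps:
P(j, d) = 1/(104 + j**2 + 8*d) (P(j, d) = 1/((j**2 + 8*d) + 104) = 1/(104 + j**2 + 8*d))
-44741/(-19284) - 32186/P(171, -49 - 1*18) = -44741/(-19284) - (944498170 + 257488*(-49 - 1*18)) = -44741*(-1/19284) - (944498170 + 257488*(-49 - 18)) = 44741/19284 - 32186/(1/(104 + 29241 + 8*(-67))) = 44741/19284 - 32186/(1/(104 + 29241 - 536)) = 44741/19284 - 32186/(1/28809) = 44741/19284 - 32186/1/28809 = 44741/19284 - 32186*28809 = 44741/19284 - 927246474 = -17881020959875/19284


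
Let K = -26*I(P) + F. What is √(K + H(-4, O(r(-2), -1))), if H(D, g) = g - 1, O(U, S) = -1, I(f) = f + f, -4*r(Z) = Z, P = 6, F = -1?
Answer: 3*I*√35 ≈ 17.748*I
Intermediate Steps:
r(Z) = -Z/4
I(f) = 2*f
K = -313 (K = -52*6 - 1 = -26*12 - 1 = -312 - 1 = -313)
H(D, g) = -1 + g
√(K + H(-4, O(r(-2), -1))) = √(-313 + (-1 - 1)) = √(-313 - 2) = √(-315) = 3*I*√35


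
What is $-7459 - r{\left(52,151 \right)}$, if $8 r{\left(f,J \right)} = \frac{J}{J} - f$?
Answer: $- \frac{59621}{8} \approx -7452.6$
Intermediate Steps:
$r{\left(f,J \right)} = \frac{1}{8} - \frac{f}{8}$ ($r{\left(f,J \right)} = \frac{\frac{J}{J} - f}{8} = \frac{1 - f}{8} = \frac{1}{8} - \frac{f}{8}$)
$-7459 - r{\left(52,151 \right)} = -7459 - \left(\frac{1}{8} - \frac{13}{2}\right) = -7459 - - \frac{51}{8} = -7459 + \frac{51}{8} = - \frac{59621}{8}$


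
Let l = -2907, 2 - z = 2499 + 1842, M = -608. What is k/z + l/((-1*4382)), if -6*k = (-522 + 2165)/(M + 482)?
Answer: 97230469/146675556 ≈ 0.66290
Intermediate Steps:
z = -4339 (z = 2 - (2499 + 1842) = 2 - 1*4341 = 2 - 4341 = -4339)
k = 1643/756 (k = -(-522 + 2165)/(6*(-608 + 482)) = -1643/(6*(-126)) = -1643*(-1)/(6*126) = -⅙*(-1643/126) = 1643/756 ≈ 2.1733)
k/z + l/((-1*4382)) = (1643/756)/(-4339) - 2907/((-1*4382)) = (1643/756)*(-1/4339) - 2907/(-4382) = -1643/3280284 - 2907*(-1/4382) = -1643/3280284 + 2907/4382 = 97230469/146675556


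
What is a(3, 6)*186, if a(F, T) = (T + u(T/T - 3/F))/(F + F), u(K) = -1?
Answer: 155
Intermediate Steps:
a(F, T) = (-1 + T)/(2*F) (a(F, T) = (T - 1)/(F + F) = (-1 + T)/((2*F)) = (-1 + T)*(1/(2*F)) = (-1 + T)/(2*F))
a(3, 6)*186 = ((½)*(-1 + 6)/3)*186 = ((½)*(⅓)*5)*186 = (⅚)*186 = 155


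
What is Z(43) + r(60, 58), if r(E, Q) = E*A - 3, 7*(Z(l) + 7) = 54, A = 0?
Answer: -16/7 ≈ -2.2857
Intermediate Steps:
Z(l) = 5/7 (Z(l) = -7 + (1/7)*54 = -7 + 54/7 = 5/7)
r(E, Q) = -3 (r(E, Q) = E*0 - 3 = 0 - 3 = -3)
Z(43) + r(60, 58) = 5/7 - 3 = -16/7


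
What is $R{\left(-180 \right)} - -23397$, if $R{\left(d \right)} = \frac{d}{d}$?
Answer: $23398$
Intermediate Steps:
$R{\left(d \right)} = 1$
$R{\left(-180 \right)} - -23397 = 1 - -23397 = 1 + 23397 = 23398$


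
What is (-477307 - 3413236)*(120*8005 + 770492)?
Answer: -6734887862956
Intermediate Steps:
(-477307 - 3413236)*(120*8005 + 770492) = -3890543*(960600 + 770492) = -3890543*1731092 = -6734887862956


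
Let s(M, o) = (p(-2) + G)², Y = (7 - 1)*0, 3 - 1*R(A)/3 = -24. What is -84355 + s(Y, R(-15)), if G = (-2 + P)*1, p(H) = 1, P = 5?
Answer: -84339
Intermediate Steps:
R(A) = 81 (R(A) = 9 - 3*(-24) = 9 + 72 = 81)
Y = 0 (Y = 6*0 = 0)
G = 3 (G = (-2 + 5)*1 = 3*1 = 3)
s(M, o) = 16 (s(M, o) = (1 + 3)² = 4² = 16)
-84355 + s(Y, R(-15)) = -84355 + 16 = -84339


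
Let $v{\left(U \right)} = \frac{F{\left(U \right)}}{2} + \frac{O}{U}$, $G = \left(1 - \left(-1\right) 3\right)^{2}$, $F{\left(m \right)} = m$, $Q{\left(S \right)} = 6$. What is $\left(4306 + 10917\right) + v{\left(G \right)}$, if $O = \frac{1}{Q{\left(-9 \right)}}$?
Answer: $\frac{1462177}{96} \approx 15231.0$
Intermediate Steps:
$G = 16$ ($G = \left(1 - -3\right)^{2} = \left(1 + 3\right)^{2} = 4^{2} = 16$)
$O = \frac{1}{6} \approx 0.16667$
$v{\left(U \right)} = \frac{U}{2} + \frac{1}{6 U}$
$\left(4306 + 10917\right) + v{\left(G \right)} = \left(4306 + 10917\right) + \left(\frac{1}{2} \cdot 16 + \frac{1}{6 \cdot 16}\right) = 15223 + \left(8 + \frac{1}{6} \cdot \frac{1}{16}\right) = 15223 + \left(8 + \frac{1}{96}\right) = 15223 + \frac{769}{96} = \frac{1462177}{96}$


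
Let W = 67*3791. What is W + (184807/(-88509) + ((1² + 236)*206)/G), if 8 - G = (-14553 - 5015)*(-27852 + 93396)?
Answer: 182488183546104281/718471807500 ≈ 2.5400e+5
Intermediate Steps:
G = 1282565000 (G = 8 - (-14553 - 5015)*(-27852 + 93396) = 8 - (-19568)*65544 = 8 - 1*(-1282564992) = 8 + 1282564992 = 1282565000)
W = 253997
W + (184807/(-88509) + ((1² + 236)*206)/G) = 253997 + (184807/(-88509) + ((1² + 236)*206)/1282565000) = 253997 + (184807*(-1/88509) + ((1 + 236)*206)*(1/1282565000)) = 253997 + (-184807/88509 + (237*206)*(1/1282565000)) = 253997 + (-184807/88509 + 48822*(1/1282565000)) = 253997 + (-184807/88509 + 309/8117500) = 253997 - 1500143473219/718471807500 = 182488183546104281/718471807500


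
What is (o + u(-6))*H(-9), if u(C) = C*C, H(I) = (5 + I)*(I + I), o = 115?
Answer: 10872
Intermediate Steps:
H(I) = 2*I*(5 + I) (H(I) = (5 + I)*(2*I) = 2*I*(5 + I))
u(C) = C²
(o + u(-6))*H(-9) = (115 + (-6)²)*(2*(-9)*(5 - 9)) = (115 + 36)*(2*(-9)*(-4)) = 151*72 = 10872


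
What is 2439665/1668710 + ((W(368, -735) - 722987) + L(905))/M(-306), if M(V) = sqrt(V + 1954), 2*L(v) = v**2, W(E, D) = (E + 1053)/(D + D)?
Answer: 487933/333742 - 1175533*sqrt(103)/1545 ≈ -7720.5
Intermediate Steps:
W(E, D) = (1053 + E)/(2*D) (W(E, D) = (1053 + E)/((2*D)) = (1053 + E)*(1/(2*D)) = (1053 + E)/(2*D))
L(v) = v**2/2
M(V) = sqrt(1954 + V)
2439665/1668710 + ((W(368, -735) - 722987) + L(905))/M(-306) = 2439665/1668710 + (((1/2)*(1053 + 368)/(-735) - 722987) + (1/2)*905**2)/(sqrt(1954 - 306)) = 2439665*(1/1668710) + (((1/2)*(-1/735)*1421 - 722987) + (1/2)*819025)/(sqrt(1648)) = 487933/333742 + ((-29/30 - 722987) + 819025/2)/((4*sqrt(103))) = 487933/333742 + (-21689639/30 + 819025/2)*(sqrt(103)/412) = 487933/333742 - 1175533*sqrt(103)/1545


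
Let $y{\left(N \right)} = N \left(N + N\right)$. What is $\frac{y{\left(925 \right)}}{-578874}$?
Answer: $- \frac{855625}{289437} \approx -2.9562$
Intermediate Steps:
$y{\left(N \right)} = 2 N^{2}$ ($y{\left(N \right)} = N 2 N = 2 N^{2}$)
$\frac{y{\left(925 \right)}}{-578874} = \frac{2 \cdot 925^{2}}{-578874} = 2 \cdot 855625 \left(- \frac{1}{578874}\right) = 1711250 \left(- \frac{1}{578874}\right) = - \frac{855625}{289437}$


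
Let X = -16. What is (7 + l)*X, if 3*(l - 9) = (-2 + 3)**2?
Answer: -784/3 ≈ -261.33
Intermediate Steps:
l = 28/3 (l = 9 + (-2 + 3)**2/3 = 9 + (1/3)*1**2 = 9 + (1/3)*1 = 9 + 1/3 = 28/3 ≈ 9.3333)
(7 + l)*X = (7 + 28/3)*(-16) = (49/3)*(-16) = -784/3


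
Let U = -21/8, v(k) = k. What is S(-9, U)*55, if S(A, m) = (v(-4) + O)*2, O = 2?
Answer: -220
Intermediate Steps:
U = -21/8 (U = -21*⅛ = -21/8 ≈ -2.6250)
S(A, m) = -4 (S(A, m) = (-4 + 2)*2 = -2*2 = -4)
S(-9, U)*55 = -4*55 = -220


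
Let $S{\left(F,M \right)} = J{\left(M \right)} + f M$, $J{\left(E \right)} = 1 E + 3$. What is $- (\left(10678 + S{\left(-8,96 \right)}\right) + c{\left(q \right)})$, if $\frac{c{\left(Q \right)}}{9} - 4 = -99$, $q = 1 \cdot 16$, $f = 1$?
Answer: $-10018$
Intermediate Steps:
$q = 16$
$c{\left(Q \right)} = -855$ ($c{\left(Q \right)} = 36 + 9 \left(-99\right) = 36 - 891 = -855$)
$J{\left(E \right)} = 3 + E$ ($J{\left(E \right)} = E + 3 = 3 + E$)
$S{\left(F,M \right)} = 3 + 2 M$ ($S{\left(F,M \right)} = \left(3 + M\right) + 1 M = \left(3 + M\right) + M = 3 + 2 M$)
$- (\left(10678 + S{\left(-8,96 \right)}\right) + c{\left(q \right)}) = - (\left(10678 + \left(3 + 2 \cdot 96\right)\right) - 855) = - (\left(10678 + \left(3 + 192\right)\right) - 855) = - (\left(10678 + 195\right) - 855) = - (10873 - 855) = \left(-1\right) 10018 = -10018$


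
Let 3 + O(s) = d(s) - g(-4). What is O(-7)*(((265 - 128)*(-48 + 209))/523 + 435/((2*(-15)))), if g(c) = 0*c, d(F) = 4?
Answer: 28947/1046 ≈ 27.674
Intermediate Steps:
g(c) = 0
O(s) = 1 (O(s) = -3 + (4 - 1*0) = -3 + (4 + 0) = -3 + 4 = 1)
O(-7)*(((265 - 128)*(-48 + 209))/523 + 435/((2*(-15)))) = 1*(((265 - 128)*(-48 + 209))/523 + 435/((2*(-15)))) = 1*((137*161)*(1/523) + 435/(-30)) = 1*(22057*(1/523) + 435*(-1/30)) = 1*(22057/523 - 29/2) = 1*(28947/1046) = 28947/1046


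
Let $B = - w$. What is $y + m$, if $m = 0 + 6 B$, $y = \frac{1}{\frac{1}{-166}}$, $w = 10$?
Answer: $-226$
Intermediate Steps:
$B = -10$ ($B = \left(-1\right) 10 = -10$)
$y = -166$ ($y = \frac{1}{- \frac{1}{166}} = -166$)
$m = -60$ ($m = 0 + 6 \left(-10\right) = 0 - 60 = -60$)
$y + m = -166 - 60 = -226$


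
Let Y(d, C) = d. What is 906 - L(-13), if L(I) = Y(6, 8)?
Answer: 900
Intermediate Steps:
L(I) = 6
906 - L(-13) = 906 - 1*6 = 906 - 6 = 900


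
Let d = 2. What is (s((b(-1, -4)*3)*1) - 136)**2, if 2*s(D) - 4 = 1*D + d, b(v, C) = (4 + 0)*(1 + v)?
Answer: 17689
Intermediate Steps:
b(v, C) = 4 + 4*v (b(v, C) = 4*(1 + v) = 4 + 4*v)
s(D) = 3 + D/2 (s(D) = 2 + (1*D + 2)/2 = 2 + (D + 2)/2 = 2 + (2 + D)/2 = 2 + (1 + D/2) = 3 + D/2)
(s((b(-1, -4)*3)*1) - 136)**2 = ((3 + (((4 + 4*(-1))*3)*1)/2) - 136)**2 = ((3 + (((4 - 4)*3)*1)/2) - 136)**2 = ((3 + ((0*3)*1)/2) - 136)**2 = ((3 + (0*1)/2) - 136)**2 = ((3 + (1/2)*0) - 136)**2 = ((3 + 0) - 136)**2 = (3 - 136)**2 = (-133)**2 = 17689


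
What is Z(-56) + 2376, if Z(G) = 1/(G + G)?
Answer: 266111/112 ≈ 2376.0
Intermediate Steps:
Z(G) = 1/(2*G)
Z(-56) + 2376 = (½)/(-56) + 2376 = (½)*(-1/56) + 2376 = -1/112 + 2376 = 266111/112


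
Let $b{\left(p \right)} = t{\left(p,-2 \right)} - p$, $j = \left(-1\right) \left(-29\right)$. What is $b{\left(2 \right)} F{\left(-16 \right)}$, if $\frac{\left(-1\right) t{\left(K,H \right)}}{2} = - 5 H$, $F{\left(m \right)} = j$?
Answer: $-638$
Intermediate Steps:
$j = 29$
$F{\left(m \right)} = 29$
$t{\left(K,H \right)} = 10 H$ ($t{\left(K,H \right)} = - 2 \left(- 5 H\right) = 10 H$)
$b{\left(p \right)} = -20 - p$ ($b{\left(p \right)} = 10 \left(-2\right) - p = -20 - p$)
$b{\left(2 \right)} F{\left(-16 \right)} = \left(-20 - 2\right) 29 = \left(-22\right) 29 = -638$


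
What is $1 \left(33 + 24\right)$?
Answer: $57$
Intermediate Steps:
$1 \left(33 + 24\right) = 1 \cdot 57 = 57$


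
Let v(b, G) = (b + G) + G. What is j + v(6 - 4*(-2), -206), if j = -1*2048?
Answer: -2446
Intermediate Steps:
v(b, G) = b + 2*G (v(b, G) = (G + b) + G = b + 2*G)
j = -2048
j + v(6 - 4*(-2), -206) = -2048 + ((6 - 4*(-2)) + 2*(-206)) = -2048 + ((6 + 8) - 412) = -2048 + (14 - 412) = -2048 - 398 = -2446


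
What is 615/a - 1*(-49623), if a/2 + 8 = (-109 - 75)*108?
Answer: 394601973/7952 ≈ 49623.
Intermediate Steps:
a = -39760 (a = -16 + 2*((-109 - 75)*108) = -16 + 2*(-184*108) = -16 + 2*(-19872) = -16 - 39744 = -39760)
615/a - 1*(-49623) = 615/(-39760) - 1*(-49623) = 615*(-1/39760) + 49623 = -123/7952 + 49623 = 394601973/7952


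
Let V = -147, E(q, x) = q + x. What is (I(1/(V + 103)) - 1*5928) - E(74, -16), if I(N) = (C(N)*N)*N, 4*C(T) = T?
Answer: -2039645697/340736 ≈ -5986.0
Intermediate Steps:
C(T) = T/4
I(N) = N³/4 (I(N) = ((N/4)*N)*N = (N²/4)*N = N³/4)
(I(1/(V + 103)) - 1*5928) - E(74, -16) = ((1/(-147 + 103))³/4 - 1*5928) - (74 - 16) = ((1/(-44))³/4 - 5928) - 1*58 = ((-1/44)³/4 - 5928) - 58 = ((¼)*(-1/85184) - 5928) - 58 = (-1/340736 - 5928) - 58 = -2019883009/340736 - 58 = -2039645697/340736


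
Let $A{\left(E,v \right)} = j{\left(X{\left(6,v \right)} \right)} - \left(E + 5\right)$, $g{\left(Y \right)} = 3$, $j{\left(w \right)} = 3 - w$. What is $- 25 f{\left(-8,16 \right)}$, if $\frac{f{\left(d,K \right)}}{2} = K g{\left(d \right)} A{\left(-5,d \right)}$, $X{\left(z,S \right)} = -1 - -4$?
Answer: $0$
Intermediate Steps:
$X{\left(z,S \right)} = 3$ ($X{\left(z,S \right)} = -1 + 4 = 3$)
$A{\left(E,v \right)} = -5 - E$ ($A{\left(E,v \right)} = \left(3 - 3\right) - \left(E + 5\right) = \left(3 - 3\right) - \left(5 + E\right) = 0 - \left(5 + E\right) = -5 - E$)
$f{\left(d,K \right)} = 0$ ($f{\left(d,K \right)} = 2 K 3 \left(-5 - -5\right) = 2 \cdot 3 K \left(-5 + 5\right) = 2 \cdot 3 K 0 = 2 \cdot 0 = 0$)
$- 25 f{\left(-8,16 \right)} = \left(-25\right) 0 = 0$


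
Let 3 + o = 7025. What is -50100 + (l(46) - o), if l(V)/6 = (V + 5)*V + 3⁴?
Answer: -42560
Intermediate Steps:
l(V) = 486 + 6*V*(5 + V) (l(V) = 6*((V + 5)*V + 3⁴) = 6*((5 + V)*V + 81) = 6*(V*(5 + V) + 81) = 6*(81 + V*(5 + V)) = 486 + 6*V*(5 + V))
o = 7022 (o = -3 + 7025 = 7022)
-50100 + (l(46) - o) = -50100 + ((486 + 6*46² + 30*46) - 1*7022) = -50100 + ((486 + 6*2116 + 1380) - 7022) = -50100 + ((486 + 12696 + 1380) - 7022) = -50100 + (14562 - 7022) = -50100 + 7540 = -42560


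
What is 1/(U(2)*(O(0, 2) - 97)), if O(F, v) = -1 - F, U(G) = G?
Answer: -1/196 ≈ -0.0051020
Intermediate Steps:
1/(U(2)*(O(0, 2) - 97)) = 1/(2*((-1 - 1*0) - 97)) = 1/(2*((-1 + 0) - 97)) = 1/(2*(-1 - 97)) = 1/(2*(-98)) = 1/(-196) = -1/196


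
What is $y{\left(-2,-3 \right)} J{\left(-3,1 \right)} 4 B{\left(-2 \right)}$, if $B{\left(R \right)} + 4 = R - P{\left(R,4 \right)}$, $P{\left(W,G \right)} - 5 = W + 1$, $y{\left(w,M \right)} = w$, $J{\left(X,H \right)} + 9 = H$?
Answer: $-640$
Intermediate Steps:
$J{\left(X,H \right)} = -9 + H$
$P{\left(W,G \right)} = 6 + W$ ($P{\left(W,G \right)} = 5 + \left(W + 1\right) = 5 + \left(1 + W\right) = 6 + W$)
$B{\left(R \right)} = -10$ ($B{\left(R \right)} = -4 + \left(R - \left(6 + R\right)\right) = -4 - 6 = -10$)
$y{\left(-2,-3 \right)} J{\left(-3,1 \right)} 4 B{\left(-2 \right)} = - 2 \left(-9 + 1\right) 4 \left(-10\right) = \left(-2\right) \left(-8\right) 4 \left(-10\right) = 16 \cdot 4 \left(-10\right) = 64 \left(-10\right) = -640$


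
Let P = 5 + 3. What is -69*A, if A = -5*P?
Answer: 2760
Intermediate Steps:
P = 8
A = -40 (A = -5*8 = -40)
-69*A = -69*(-40) = 2760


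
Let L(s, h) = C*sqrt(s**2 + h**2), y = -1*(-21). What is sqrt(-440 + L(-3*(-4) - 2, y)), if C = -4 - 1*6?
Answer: sqrt(-440 - 10*sqrt(541)) ≈ 25.934*I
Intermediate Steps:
C = -10 (C = -4 - 6 = -10)
y = 21
L(s, h) = -10*sqrt(h**2 + s**2) (L(s, h) = -10*sqrt(s**2 + h**2) = -10*sqrt(h**2 + s**2))
sqrt(-440 + L(-3*(-4) - 2, y)) = sqrt(-440 - 10*sqrt(21**2 + (-3*(-4) - 2)**2)) = sqrt(-440 - 10*sqrt(441 + (12 - 2)**2)) = sqrt(-440 - 10*sqrt(441 + 10**2)) = sqrt(-440 - 10*sqrt(441 + 100)) = sqrt(-440 - 10*sqrt(541))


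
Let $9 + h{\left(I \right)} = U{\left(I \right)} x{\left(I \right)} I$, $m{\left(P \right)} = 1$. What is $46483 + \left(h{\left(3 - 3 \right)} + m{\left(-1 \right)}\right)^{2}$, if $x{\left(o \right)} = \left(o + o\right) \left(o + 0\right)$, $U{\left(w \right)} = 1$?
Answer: $46547$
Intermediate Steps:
$x{\left(o \right)} = 2 o^{2}$ ($x{\left(o \right)} = 2 o o = 2 o^{2}$)
$h{\left(I \right)} = -9 + 2 I^{3}$ ($h{\left(I \right)} = -9 + 1 \cdot 2 I^{2} I = -9 + 2 I^{2} I = -9 + 2 I^{3}$)
$46483 + \left(h{\left(3 - 3 \right)} + m{\left(-1 \right)}\right)^{2} = 46483 + \left(\left(-9 + 2 \left(3 - 3\right)^{3}\right) + 1\right)^{2} = 46483 + \left(\left(-9 + 2 \cdot 0^{3}\right) + 1\right)^{2} = 46483 + \left(\left(-9 + 2 \cdot 0\right) + 1\right)^{2} = 46483 + \left(\left(-9 + 0\right) + 1\right)^{2} = 46483 + \left(-9 + 1\right)^{2} = 46483 + \left(-8\right)^{2} = 46483 + 64 = 46547$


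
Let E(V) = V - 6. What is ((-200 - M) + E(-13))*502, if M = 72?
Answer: -146082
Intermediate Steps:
E(V) = -6 + V
((-200 - M) + E(-13))*502 = ((-200 - 1*72) + (-6 - 13))*502 = ((-200 - 72) - 19)*502 = (-272 - 19)*502 = -291*502 = -146082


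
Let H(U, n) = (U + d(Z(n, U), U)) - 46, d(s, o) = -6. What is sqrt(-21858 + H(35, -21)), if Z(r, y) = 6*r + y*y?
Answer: 25*I*sqrt(35) ≈ 147.9*I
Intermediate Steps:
Z(r, y) = y**2 + 6*r (Z(r, y) = 6*r + y**2 = y**2 + 6*r)
H(U, n) = -52 + U (H(U, n) = (U - 6) - 46 = (-6 + U) - 46 = -52 + U)
sqrt(-21858 + H(35, -21)) = sqrt(-21858 + (-52 + 35)) = sqrt(-21858 - 17) = sqrt(-21875) = 25*I*sqrt(35)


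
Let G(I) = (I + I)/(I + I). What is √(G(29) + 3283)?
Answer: 2*√821 ≈ 57.306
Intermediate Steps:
G(I) = 1 (G(I) = (2*I)/((2*I)) = (2*I)*(1/(2*I)) = 1)
√(G(29) + 3283) = √(1 + 3283) = √3284 = 2*√821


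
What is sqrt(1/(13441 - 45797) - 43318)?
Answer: I*sqrt(11337519823601)/16178 ≈ 208.13*I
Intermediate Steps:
sqrt(1/(13441 - 45797) - 43318) = sqrt(1/(-32356) - 43318) = sqrt(-1/32356 - 43318) = sqrt(-1401597209/32356) = I*sqrt(11337519823601)/16178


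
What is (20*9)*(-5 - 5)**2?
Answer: 18000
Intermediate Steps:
(20*9)*(-5 - 5)**2 = 180*(-10)**2 = 180*100 = 18000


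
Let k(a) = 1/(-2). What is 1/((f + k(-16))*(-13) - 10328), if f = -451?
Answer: -2/8917 ≈ -0.00022429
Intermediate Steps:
k(a) = -1/2
1/((f + k(-16))*(-13) - 10328) = 1/((-451 - 1/2)*(-13) - 10328) = 1/(-903/2*(-13) - 10328) = 1/(11739/2 - 10328) = 1/(-8917/2) = -2/8917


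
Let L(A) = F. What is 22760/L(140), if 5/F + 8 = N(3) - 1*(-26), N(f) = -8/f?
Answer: 209392/3 ≈ 69797.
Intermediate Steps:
F = 15/46 (F = 5/(-8 + (-8/3 - 1*(-26))) = 5/(-8 + (-8*⅓ + 26)) = 5/(-8 + (-8/3 + 26)) = 5/(-8 + 70/3) = 5/(46/3) = 5*(3/46) = 15/46 ≈ 0.32609)
L(A) = 15/46
22760/L(140) = 22760/(15/46) = 22760*(46/15) = 209392/3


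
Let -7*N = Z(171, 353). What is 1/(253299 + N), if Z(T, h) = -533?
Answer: 7/1773626 ≈ 3.9467e-6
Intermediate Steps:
N = 533/7 (N = -1/7*(-533) = 533/7 ≈ 76.143)
1/(253299 + N) = 1/(253299 + 533/7) = 1/(1773626/7) = 7/1773626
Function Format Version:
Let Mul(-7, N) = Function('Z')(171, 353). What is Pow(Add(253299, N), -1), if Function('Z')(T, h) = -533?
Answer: Rational(7, 1773626) ≈ 3.9467e-6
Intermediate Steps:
N = Rational(533, 7) (N = Mul(Rational(-1, 7), -533) = Rational(533, 7) ≈ 76.143)
Pow(Add(253299, N), -1) = Pow(Add(253299, Rational(533, 7)), -1) = Pow(Rational(1773626, 7), -1) = Rational(7, 1773626)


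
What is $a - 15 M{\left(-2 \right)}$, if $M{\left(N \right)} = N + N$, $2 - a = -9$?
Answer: $71$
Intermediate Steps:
$a = 11$ ($a = 2 - -9 = 2 + 9 = 11$)
$M{\left(N \right)} = 2 N$
$a - 15 M{\left(-2 \right)} = 11 - 15 \cdot 2 \left(-2\right) = 11 - -60 = 11 + 60 = 71$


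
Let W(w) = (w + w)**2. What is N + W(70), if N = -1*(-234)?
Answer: 19834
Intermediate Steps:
W(w) = 4*w**2 (W(w) = (2*w)**2 = 4*w**2)
N = 234
N + W(70) = 234 + 4*70**2 = 234 + 4*4900 = 234 + 19600 = 19834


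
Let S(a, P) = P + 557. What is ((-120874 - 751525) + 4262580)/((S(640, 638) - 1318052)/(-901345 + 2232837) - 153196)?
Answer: -4513998880052/203980565289 ≈ -22.130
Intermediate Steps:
S(a, P) = 557 + P
((-120874 - 751525) + 4262580)/((S(640, 638) - 1318052)/(-901345 + 2232837) - 153196) = ((-120874 - 751525) + 4262580)/(((557 + 638) - 1318052)/(-901345 + 2232837) - 153196) = (-872399 + 4262580)/((1195 - 1318052)/1331492 - 153196) = 3390181/(-1316857*1/1331492 - 153196) = 3390181/(-1316857/1331492 - 153196) = 3390181/(-203980565289/1331492) = 3390181*(-1331492/203980565289) = -4513998880052/203980565289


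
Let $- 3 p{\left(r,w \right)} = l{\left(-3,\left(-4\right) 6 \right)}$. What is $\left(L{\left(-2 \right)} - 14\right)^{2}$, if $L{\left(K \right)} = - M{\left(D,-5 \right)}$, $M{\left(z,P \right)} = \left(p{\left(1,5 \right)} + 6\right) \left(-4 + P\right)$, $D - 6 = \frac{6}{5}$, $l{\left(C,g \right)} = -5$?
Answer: $3025$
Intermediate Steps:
$p{\left(r,w \right)} = \frac{5}{3}$ ($p{\left(r,w \right)} = \left(- \frac{1}{3}\right) \left(-5\right) = \frac{5}{3}$)
$D = \frac{36}{5}$ ($D = 6 + \frac{6}{5} = \frac{36}{5} \approx 7.2$)
$M{\left(z,P \right)} = - \frac{92}{3} + \frac{23 P}{3}$ ($M{\left(z,P \right)} = \left(\frac{5}{3} + 6\right) \left(-4 + P\right) = \frac{23 \left(-4 + P\right)}{3} = - \frac{92}{3} + \frac{23 P}{3}$)
$L{\left(K \right)} = 69$ ($L{\left(K \right)} = - (- \frac{92}{3} + \frac{23}{3} \left(-5\right)) = - (- \frac{92}{3} - \frac{115}{3}) = \left(-1\right) \left(-69\right) = 69$)
$\left(L{\left(-2 \right)} - 14\right)^{2} = \left(69 - 14\right)^{2} = 55^{2} = 3025$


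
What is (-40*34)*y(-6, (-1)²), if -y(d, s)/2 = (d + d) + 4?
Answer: -21760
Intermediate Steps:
y(d, s) = -8 - 4*d (y(d, s) = -2*((d + d) + 4) = -2*(2*d + 4) = -2*(4 + 2*d) = -8 - 4*d)
(-40*34)*y(-6, (-1)²) = (-40*34)*(-8 - 4*(-6)) = -1360*(-8 + 24) = -1360*16 = -21760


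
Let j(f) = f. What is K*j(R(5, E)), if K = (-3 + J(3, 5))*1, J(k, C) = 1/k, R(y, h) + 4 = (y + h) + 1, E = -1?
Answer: -8/3 ≈ -2.6667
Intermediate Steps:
R(y, h) = -3 + h + y (R(y, h) = -4 + ((y + h) + 1) = -4 + ((h + y) + 1) = -4 + (1 + h + y) = -3 + h + y)
K = -8/3 (K = (-3 + 1/3)*1 = -8/3*1 = -8/3 ≈ -2.6667)
K*j(R(5, E)) = -8*(-3 - 1 + 5)/3 = -8/3*1 = -8/3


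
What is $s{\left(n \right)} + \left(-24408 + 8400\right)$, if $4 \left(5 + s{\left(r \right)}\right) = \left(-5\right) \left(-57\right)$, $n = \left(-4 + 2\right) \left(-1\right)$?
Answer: $- \frac{63767}{4} \approx -15942.0$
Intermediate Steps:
$n = 2$ ($n = \left(-2\right) \left(-1\right) = 2$)
$s{\left(r \right)} = \frac{265}{4}$ ($s{\left(r \right)} = -5 + \frac{\left(-5\right) \left(-57\right)}{4} = -5 + \frac{1}{4} \cdot 285 = -5 + \frac{285}{4} = \frac{265}{4}$)
$s{\left(n \right)} + \left(-24408 + 8400\right) = \frac{265}{4} + \left(-24408 + 8400\right) = \frac{265}{4} - 16008 = - \frac{63767}{4}$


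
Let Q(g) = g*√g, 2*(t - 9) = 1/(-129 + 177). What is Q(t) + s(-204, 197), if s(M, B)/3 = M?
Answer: -612 + 865*√5190/2304 ≈ -584.95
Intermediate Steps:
s(M, B) = 3*M
t = 865/96 (t = 9 + 1/(2*(-129 + 177)) = 9 + (½)/48 = 9 + (½)*(1/48) = 9 + 1/96 = 865/96 ≈ 9.0104)
Q(g) = g^(3/2)
Q(t) + s(-204, 197) = (865/96)^(3/2) + 3*(-204) = 865*√5190/2304 - 612 = -612 + 865*√5190/2304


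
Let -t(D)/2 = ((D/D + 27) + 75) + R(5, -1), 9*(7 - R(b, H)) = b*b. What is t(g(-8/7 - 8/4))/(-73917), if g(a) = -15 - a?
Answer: 1930/665253 ≈ 0.0029012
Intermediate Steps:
R(b, H) = 7 - b²/9 (R(b, H) = 7 - b*b/9 = 7 - b²/9)
t(D) = -1930/9 (t(D) = -2*(((D/D + 27) + 75) + (7 - ⅑*5²)) = -2*(((1 + 27) + 75) + (7 - ⅑*25)) = -2*((28 + 75) + (7 - 25/9)) = -2*(103 + 38/9) = -2*965/9 = -1930/9)
t(g(-8/7 - 8/4))/(-73917) = -1930/9/(-73917) = -1930/9*(-1/73917) = 1930/665253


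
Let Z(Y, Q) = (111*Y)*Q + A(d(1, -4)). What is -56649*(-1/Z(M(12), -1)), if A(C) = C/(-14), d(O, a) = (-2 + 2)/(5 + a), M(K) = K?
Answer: -18883/444 ≈ -42.529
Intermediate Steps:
d(O, a) = 0 (d(O, a) = 0/(5 + a) = 0)
A(C) = -C/14 (A(C) = C*(-1/14) = -C/14)
Z(Y, Q) = 111*Q*Y (Z(Y, Q) = (111*Y)*Q - 1/14*0 = 111*Q*Y + 0 = 111*Q*Y)
-56649*(-1/Z(M(12), -1)) = -56649/((-111*(-1)*12)) = -56649/((-1*(-1332))) = -56649/1332 = -56649*1/1332 = -18883/444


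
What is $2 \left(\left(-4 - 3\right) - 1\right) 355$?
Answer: $-5680$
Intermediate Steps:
$2 \left(\left(-4 - 3\right) - 1\right) 355 = 2 \left(-7 - 1\right) 355 = 2 \left(-8\right) 355 = \left(-16\right) 355 = -5680$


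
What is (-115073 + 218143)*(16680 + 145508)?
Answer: 16716717160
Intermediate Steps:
(-115073 + 218143)*(16680 + 145508) = 103070*162188 = 16716717160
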